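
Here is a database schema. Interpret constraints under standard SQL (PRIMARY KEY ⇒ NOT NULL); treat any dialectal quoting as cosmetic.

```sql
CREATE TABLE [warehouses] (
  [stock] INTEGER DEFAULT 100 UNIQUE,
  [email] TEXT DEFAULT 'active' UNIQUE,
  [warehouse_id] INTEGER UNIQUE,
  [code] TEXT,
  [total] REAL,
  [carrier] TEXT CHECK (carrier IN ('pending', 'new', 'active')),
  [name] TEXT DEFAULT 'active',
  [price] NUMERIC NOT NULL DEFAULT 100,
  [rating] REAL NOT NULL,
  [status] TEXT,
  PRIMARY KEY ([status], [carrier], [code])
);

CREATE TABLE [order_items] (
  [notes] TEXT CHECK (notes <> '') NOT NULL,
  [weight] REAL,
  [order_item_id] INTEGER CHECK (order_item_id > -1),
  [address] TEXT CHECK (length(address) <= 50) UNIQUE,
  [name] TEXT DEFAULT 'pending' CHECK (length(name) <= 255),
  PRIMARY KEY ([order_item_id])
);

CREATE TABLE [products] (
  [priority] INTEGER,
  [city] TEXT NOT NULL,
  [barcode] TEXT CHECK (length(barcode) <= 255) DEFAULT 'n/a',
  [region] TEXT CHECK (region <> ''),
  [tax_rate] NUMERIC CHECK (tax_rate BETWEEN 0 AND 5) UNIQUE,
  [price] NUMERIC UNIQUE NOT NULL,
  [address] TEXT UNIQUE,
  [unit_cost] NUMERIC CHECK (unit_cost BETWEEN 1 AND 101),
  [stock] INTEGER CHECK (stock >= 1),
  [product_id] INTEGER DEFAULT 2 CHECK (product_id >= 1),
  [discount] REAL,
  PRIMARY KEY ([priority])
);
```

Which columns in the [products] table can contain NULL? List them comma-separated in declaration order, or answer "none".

- priority: part of the PRIMARY KEY, which implies NOT NULL → not nullable.
- city: declared NOT NULL → not nullable.
- barcode: CHECK does not forbid NULL (a CHECK constraint passes when its expression is NULL) → nullable.
- region: CHECK does not forbid NULL (a CHECK constraint passes when its expression is NULL) → nullable.
- tax_rate: CHECK does not forbid NULL (a CHECK constraint passes when its expression is NULL) → nullable.
- price: declared NOT NULL → not nullable.
- address: UNIQUE does not imply NOT NULL → nullable.
- unit_cost: CHECK does not forbid NULL (a CHECK constraint passes when its expression is NULL) → nullable.
- stock: CHECK does not forbid NULL (a CHECK constraint passes when its expression is NULL) → nullable.
- product_id: CHECK does not forbid NULL (a CHECK constraint passes when its expression is NULL) → nullable.
- discount: no NOT NULL constraint applies → nullable.

barcode, region, tax_rate, address, unit_cost, stock, product_id, discount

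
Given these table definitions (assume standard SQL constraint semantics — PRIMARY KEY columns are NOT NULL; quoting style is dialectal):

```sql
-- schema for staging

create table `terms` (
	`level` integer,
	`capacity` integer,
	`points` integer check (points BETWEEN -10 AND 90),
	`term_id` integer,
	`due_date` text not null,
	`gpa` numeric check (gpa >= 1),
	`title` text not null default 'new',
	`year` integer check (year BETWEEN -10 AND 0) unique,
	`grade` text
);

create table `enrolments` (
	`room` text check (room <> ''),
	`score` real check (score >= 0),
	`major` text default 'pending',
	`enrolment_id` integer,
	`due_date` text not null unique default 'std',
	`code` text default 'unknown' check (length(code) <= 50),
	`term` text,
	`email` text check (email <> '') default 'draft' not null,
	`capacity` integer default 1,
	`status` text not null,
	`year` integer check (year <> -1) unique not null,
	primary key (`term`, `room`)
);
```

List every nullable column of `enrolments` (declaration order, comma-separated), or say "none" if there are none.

score, major, enrolment_id, code, capacity

- room: part of the PRIMARY KEY, which implies NOT NULL → not nullable.
- score: CHECK does not forbid NULL (a CHECK constraint passes when its expression is NULL) → nullable.
- major: DEFAULT only fills an omitted column; an explicit NULL is still allowed → nullable.
- enrolment_id: no NOT NULL constraint applies → nullable.
- due_date: declared NOT NULL → not nullable.
- code: CHECK does not forbid NULL (a CHECK constraint passes when its expression is NULL) → nullable.
- term: part of the PRIMARY KEY, which implies NOT NULL → not nullable.
- email: declared NOT NULL → not nullable.
- capacity: DEFAULT only fills an omitted column; an explicit NULL is still allowed → nullable.
- status: declared NOT NULL → not nullable.
- year: declared NOT NULL → not nullable.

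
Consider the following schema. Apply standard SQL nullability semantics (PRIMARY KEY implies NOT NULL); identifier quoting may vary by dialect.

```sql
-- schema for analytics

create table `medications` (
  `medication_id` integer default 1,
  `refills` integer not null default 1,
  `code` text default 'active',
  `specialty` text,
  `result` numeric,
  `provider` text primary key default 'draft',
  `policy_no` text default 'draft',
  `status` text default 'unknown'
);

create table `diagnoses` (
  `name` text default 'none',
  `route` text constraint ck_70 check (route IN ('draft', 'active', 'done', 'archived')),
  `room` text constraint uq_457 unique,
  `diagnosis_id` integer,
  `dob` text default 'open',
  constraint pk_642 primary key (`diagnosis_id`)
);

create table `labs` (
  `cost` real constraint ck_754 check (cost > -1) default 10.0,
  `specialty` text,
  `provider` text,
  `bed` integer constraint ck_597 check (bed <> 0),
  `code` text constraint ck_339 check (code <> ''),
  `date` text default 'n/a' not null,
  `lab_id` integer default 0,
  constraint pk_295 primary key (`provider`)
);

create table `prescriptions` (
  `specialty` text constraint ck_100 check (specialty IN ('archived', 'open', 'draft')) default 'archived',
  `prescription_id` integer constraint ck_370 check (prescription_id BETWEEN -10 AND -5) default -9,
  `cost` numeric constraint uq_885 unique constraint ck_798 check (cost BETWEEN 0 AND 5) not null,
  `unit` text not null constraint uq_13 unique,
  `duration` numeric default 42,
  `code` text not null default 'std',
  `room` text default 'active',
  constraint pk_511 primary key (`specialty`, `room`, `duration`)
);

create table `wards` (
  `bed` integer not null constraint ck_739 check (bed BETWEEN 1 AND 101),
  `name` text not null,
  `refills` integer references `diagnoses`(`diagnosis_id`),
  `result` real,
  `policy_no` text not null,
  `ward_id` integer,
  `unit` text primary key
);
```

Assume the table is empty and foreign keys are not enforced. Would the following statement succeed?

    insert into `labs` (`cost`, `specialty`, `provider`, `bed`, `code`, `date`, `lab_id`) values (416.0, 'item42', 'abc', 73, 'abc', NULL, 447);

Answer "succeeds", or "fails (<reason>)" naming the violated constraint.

date is explicitly set to NULL, but date is declared NOT NULL.

fails (NOT NULL on date)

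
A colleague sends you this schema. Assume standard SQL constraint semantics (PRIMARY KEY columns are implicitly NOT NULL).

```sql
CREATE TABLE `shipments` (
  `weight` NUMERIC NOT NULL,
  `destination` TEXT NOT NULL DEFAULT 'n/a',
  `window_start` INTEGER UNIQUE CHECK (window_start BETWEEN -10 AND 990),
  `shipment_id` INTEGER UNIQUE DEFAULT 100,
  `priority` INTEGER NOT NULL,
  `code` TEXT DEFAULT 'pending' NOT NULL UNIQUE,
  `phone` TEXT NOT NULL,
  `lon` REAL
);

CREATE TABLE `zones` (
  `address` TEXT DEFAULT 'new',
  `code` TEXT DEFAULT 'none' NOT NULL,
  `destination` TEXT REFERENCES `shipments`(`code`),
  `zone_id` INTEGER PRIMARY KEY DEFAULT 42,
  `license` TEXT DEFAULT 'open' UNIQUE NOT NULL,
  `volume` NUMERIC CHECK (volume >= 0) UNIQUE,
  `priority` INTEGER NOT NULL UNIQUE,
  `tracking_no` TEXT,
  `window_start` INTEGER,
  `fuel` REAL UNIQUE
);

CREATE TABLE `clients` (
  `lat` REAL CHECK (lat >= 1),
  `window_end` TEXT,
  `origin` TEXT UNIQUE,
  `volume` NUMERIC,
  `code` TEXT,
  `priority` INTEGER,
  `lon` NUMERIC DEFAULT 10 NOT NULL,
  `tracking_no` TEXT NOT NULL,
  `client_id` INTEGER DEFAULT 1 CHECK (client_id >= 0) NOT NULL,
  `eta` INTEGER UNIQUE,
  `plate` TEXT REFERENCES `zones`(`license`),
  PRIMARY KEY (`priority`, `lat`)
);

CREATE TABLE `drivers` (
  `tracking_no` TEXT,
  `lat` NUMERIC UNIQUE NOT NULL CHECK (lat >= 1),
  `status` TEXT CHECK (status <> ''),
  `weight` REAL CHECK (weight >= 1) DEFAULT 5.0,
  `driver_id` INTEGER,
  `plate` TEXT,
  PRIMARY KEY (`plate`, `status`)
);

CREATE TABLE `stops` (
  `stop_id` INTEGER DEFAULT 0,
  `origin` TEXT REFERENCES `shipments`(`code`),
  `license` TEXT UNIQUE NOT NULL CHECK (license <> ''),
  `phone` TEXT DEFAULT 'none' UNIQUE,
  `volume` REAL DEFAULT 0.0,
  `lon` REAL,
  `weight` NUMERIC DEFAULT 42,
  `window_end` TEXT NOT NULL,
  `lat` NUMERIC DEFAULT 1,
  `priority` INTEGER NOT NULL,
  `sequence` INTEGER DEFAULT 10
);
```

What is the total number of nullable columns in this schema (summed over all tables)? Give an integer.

26

shipments: 3 nullable (window_start, shipment_id, lon — PK none and explicit NOT NULL columns excluded).
zones: 6 nullable (address, destination, volume, tracking_no, window_start, fuel — PK (zone_id) and explicit NOT NULL columns excluded).
clients: 6 nullable (window_end, origin, volume, code, eta, plate — PK (priority, lat) and explicit NOT NULL columns excluded).
drivers: 3 nullable (tracking_no, weight, driver_id — PK (plate, status) and explicit NOT NULL columns excluded).
stops: 8 nullable (stop_id, origin, phone, volume, lon, weight, lat, sequence — PK none and explicit NOT NULL columns excluded).
Total: 3 + 6 + 6 + 3 + 8 = 26.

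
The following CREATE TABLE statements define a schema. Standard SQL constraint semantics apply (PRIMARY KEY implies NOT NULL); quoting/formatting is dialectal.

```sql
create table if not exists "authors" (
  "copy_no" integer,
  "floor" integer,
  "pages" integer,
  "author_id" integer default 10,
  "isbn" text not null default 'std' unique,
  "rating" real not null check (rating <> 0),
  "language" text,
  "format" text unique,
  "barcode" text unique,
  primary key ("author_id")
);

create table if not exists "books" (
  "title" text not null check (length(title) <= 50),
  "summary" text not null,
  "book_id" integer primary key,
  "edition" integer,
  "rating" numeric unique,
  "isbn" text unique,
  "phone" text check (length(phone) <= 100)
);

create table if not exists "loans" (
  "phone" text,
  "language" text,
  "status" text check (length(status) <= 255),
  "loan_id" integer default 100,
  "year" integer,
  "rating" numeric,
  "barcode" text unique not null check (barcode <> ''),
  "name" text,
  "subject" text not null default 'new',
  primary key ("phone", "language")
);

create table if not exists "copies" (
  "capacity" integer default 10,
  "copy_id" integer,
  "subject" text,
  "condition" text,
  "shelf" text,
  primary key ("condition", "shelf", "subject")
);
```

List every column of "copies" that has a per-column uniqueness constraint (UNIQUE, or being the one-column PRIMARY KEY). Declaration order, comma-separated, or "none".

none

- capacity: no UNIQUE or single-column PK constraint.
- copy_id: no UNIQUE or single-column PK constraint.
- subject: part of a composite PRIMARY KEY — only the tuple is unique, not this column on its own.
- condition: part of a composite PRIMARY KEY — only the tuple is unique, not this column on its own.
- shelf: part of a composite PRIMARY KEY — only the tuple is unique, not this column on its own.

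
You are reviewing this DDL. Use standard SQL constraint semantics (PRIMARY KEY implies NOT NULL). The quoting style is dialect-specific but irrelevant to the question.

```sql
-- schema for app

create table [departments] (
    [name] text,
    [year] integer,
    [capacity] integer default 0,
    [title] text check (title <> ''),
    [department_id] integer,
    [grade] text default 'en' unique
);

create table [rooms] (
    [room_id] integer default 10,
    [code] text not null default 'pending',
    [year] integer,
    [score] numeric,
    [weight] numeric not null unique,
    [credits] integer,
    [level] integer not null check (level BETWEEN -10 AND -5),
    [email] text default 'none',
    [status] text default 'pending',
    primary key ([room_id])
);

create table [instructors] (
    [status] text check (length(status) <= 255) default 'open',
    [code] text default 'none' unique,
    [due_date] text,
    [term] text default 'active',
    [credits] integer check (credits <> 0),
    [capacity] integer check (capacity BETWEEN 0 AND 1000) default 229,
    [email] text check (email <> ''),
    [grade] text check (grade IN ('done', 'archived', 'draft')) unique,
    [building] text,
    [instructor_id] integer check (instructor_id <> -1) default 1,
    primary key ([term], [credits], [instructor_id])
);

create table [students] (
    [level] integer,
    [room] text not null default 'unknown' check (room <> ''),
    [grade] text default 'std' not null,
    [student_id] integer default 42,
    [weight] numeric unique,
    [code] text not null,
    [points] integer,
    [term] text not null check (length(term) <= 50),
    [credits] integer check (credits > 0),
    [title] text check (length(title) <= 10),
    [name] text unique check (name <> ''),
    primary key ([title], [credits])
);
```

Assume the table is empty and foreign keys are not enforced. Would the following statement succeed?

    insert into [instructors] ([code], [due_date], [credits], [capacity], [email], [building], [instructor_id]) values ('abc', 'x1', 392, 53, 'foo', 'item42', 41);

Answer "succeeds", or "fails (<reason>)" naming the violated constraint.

succeeds

NOT NULL columns: credits is supplied; instructor_id is supplied; term defaults to 'active'.
CHECK constraints: 392 satisfies (credits <> 0); 53 satisfies (capacity BETWEEN 0 AND 1000); 'foo' satisfies (email <> ''); 41 satisfies (instructor_id <> -1).
No constraint is violated.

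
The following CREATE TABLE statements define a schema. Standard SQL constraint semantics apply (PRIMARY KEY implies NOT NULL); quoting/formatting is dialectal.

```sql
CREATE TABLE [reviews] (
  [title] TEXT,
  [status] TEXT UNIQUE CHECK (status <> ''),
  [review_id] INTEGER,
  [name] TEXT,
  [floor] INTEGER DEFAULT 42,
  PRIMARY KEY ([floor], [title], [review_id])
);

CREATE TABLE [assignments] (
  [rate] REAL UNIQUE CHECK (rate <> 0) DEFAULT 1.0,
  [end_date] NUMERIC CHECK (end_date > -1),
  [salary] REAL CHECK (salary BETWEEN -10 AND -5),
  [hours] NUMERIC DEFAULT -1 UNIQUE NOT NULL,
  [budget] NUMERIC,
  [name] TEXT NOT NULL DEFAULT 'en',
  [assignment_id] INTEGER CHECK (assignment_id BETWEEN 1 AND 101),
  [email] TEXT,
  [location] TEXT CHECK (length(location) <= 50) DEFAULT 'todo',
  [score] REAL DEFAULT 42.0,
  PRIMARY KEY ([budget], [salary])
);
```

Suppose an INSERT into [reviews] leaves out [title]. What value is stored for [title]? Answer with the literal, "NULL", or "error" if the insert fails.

title has no DEFAULT clause.
Omitting it would insert NULL, but it is part of the PRIMARY KEY, so the INSERT fails.

error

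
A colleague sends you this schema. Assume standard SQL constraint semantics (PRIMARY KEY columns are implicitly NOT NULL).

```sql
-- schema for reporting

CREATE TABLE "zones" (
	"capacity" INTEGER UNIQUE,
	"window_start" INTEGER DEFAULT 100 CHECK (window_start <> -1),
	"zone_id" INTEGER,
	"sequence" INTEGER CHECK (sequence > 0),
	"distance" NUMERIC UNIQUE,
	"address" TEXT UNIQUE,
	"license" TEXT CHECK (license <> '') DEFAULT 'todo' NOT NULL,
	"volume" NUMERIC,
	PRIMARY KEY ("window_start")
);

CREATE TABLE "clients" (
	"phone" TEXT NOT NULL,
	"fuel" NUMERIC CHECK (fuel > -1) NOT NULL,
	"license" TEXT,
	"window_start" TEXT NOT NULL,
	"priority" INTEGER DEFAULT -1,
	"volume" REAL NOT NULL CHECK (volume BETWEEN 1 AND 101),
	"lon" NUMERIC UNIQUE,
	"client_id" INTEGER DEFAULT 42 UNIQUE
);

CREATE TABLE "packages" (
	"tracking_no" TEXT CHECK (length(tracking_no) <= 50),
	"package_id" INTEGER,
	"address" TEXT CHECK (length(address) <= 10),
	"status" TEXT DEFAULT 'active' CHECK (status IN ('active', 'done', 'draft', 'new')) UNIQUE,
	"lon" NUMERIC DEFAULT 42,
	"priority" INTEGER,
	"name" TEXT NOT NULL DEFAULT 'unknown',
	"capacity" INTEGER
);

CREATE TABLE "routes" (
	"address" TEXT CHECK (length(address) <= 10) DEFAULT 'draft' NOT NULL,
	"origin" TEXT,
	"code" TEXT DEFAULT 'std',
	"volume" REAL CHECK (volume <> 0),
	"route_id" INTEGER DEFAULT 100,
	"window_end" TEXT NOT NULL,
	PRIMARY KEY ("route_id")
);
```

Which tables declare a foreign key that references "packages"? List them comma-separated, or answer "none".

none

No REFERENCES clause anywhere in the schema names packages.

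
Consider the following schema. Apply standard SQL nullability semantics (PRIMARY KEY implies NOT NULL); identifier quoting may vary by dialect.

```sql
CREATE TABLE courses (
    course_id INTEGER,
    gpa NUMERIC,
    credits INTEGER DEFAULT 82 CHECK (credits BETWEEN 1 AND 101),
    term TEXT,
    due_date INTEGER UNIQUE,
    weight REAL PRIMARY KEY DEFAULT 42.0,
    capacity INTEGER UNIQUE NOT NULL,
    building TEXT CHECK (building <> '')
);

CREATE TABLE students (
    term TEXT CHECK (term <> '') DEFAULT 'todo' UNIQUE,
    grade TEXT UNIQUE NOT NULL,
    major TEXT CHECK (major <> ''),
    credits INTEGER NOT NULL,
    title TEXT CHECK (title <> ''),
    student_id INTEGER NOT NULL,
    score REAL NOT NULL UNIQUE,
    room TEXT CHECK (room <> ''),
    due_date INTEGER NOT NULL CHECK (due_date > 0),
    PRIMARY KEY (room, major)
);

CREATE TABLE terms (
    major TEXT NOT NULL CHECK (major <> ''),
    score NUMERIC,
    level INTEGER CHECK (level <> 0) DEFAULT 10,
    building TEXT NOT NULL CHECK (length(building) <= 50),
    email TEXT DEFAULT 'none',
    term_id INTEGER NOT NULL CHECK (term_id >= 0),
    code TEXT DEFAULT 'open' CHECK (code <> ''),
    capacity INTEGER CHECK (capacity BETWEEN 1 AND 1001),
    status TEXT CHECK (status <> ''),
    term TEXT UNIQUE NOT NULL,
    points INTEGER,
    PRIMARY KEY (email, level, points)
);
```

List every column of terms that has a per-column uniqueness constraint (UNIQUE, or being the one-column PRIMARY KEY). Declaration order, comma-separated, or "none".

term

- major: no UNIQUE or single-column PK constraint.
- score: no UNIQUE or single-column PK constraint.
- level: part of a composite PRIMARY KEY — only the tuple is unique, not this column on its own.
- building: no UNIQUE or single-column PK constraint.
- email: part of a composite PRIMARY KEY — only the tuple is unique, not this column on its own.
- term_id: no UNIQUE or single-column PK constraint.
- code: no UNIQUE or single-column PK constraint.
- capacity: no UNIQUE or single-column PK constraint.
- status: no UNIQUE or single-column PK constraint.
- term: declared UNIQUE → unique.
- points: part of a composite PRIMARY KEY — only the tuple is unique, not this column on its own.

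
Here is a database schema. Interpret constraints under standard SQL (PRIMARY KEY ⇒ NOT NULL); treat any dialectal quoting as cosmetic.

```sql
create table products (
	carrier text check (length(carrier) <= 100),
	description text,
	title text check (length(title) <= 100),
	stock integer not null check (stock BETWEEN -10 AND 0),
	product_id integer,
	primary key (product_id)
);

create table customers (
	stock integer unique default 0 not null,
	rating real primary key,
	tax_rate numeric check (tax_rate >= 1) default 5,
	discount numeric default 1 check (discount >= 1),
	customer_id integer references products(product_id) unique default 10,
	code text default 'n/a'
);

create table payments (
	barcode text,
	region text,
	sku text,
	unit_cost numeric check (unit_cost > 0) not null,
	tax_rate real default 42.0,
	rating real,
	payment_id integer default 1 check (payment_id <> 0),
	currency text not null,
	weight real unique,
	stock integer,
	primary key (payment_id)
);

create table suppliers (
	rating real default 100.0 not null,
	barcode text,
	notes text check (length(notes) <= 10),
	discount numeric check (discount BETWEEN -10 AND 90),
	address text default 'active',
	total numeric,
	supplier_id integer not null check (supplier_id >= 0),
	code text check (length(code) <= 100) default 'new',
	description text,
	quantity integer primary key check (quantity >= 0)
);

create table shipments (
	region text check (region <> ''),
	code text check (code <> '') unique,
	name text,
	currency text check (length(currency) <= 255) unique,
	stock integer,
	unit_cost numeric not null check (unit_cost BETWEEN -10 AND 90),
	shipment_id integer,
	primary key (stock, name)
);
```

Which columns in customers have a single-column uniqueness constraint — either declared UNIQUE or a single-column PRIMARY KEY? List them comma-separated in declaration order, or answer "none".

- stock: declared UNIQUE → unique.
- rating: single-column PRIMARY KEY → unique.
- tax_rate: no UNIQUE or single-column PK constraint.
- discount: no UNIQUE or single-column PK constraint.
- customer_id: declared UNIQUE → unique.
- code: no UNIQUE or single-column PK constraint.

stock, rating, customer_id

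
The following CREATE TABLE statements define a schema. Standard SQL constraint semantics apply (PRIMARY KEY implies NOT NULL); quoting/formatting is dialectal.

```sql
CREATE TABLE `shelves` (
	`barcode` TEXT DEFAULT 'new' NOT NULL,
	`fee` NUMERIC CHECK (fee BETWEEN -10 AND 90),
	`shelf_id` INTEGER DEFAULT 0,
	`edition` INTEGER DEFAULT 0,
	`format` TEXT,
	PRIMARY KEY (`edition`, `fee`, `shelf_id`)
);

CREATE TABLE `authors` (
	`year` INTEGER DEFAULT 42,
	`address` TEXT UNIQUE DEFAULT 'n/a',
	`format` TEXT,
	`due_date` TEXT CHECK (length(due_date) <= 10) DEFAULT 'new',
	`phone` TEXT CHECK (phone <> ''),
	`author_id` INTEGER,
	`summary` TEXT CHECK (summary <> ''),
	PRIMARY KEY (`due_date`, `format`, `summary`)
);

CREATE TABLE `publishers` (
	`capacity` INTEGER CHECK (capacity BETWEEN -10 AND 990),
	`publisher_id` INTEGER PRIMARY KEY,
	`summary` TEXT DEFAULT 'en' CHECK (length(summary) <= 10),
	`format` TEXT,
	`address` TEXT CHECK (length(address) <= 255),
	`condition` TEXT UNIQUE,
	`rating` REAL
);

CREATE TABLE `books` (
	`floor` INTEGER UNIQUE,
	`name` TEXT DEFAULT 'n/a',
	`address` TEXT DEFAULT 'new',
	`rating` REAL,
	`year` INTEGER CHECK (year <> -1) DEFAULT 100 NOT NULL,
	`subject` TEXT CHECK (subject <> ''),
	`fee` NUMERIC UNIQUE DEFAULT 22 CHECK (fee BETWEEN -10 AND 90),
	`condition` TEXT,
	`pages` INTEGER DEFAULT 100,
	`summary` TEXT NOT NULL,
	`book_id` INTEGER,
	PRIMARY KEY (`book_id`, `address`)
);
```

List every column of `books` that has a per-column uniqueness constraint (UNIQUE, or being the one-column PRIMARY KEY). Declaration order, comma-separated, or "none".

- floor: declared UNIQUE → unique.
- name: no UNIQUE or single-column PK constraint.
- address: part of a composite PRIMARY KEY — only the tuple is unique, not this column on its own.
- rating: no UNIQUE or single-column PK constraint.
- year: no UNIQUE or single-column PK constraint.
- subject: no UNIQUE or single-column PK constraint.
- fee: declared UNIQUE → unique.
- condition: no UNIQUE or single-column PK constraint.
- pages: no UNIQUE or single-column PK constraint.
- summary: no UNIQUE or single-column PK constraint.
- book_id: part of a composite PRIMARY KEY — only the tuple is unique, not this column on its own.

floor, fee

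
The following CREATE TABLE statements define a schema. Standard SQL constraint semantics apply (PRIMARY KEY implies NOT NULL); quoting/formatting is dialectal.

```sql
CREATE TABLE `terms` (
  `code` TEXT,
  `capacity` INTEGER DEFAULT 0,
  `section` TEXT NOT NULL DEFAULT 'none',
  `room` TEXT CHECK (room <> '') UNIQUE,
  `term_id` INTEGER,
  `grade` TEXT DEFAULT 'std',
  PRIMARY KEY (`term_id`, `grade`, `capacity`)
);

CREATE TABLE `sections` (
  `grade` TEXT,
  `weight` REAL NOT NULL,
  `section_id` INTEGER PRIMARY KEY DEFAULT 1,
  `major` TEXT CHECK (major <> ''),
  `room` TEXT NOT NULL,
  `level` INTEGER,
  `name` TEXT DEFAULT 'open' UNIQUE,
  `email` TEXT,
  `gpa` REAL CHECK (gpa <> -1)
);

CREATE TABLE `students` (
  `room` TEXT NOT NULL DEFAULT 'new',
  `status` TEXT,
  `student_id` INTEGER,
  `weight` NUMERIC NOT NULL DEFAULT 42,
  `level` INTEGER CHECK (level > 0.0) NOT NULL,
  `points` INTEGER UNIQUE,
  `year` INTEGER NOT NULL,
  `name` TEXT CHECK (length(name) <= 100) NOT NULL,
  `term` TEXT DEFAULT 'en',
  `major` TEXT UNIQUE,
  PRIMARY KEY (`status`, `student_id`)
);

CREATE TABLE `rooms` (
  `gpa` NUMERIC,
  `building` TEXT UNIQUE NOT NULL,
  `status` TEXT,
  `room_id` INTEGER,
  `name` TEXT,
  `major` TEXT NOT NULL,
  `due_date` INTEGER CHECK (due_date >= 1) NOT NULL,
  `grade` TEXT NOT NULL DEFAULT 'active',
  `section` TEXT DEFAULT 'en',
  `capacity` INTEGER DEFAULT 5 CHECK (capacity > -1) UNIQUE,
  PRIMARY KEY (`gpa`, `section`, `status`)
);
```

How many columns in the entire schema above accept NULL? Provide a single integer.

14

terms: 2 nullable (code, room — PK (term_id, grade, capacity) and explicit NOT NULL columns excluded).
sections: 6 nullable (grade, major, level, name, email, gpa — PK (section_id) and explicit NOT NULL columns excluded).
students: 3 nullable (points, term, major — PK (status, student_id) and explicit NOT NULL columns excluded).
rooms: 3 nullable (room_id, name, capacity — PK (gpa, section, status) and explicit NOT NULL columns excluded).
Total: 2 + 6 + 3 + 3 = 14.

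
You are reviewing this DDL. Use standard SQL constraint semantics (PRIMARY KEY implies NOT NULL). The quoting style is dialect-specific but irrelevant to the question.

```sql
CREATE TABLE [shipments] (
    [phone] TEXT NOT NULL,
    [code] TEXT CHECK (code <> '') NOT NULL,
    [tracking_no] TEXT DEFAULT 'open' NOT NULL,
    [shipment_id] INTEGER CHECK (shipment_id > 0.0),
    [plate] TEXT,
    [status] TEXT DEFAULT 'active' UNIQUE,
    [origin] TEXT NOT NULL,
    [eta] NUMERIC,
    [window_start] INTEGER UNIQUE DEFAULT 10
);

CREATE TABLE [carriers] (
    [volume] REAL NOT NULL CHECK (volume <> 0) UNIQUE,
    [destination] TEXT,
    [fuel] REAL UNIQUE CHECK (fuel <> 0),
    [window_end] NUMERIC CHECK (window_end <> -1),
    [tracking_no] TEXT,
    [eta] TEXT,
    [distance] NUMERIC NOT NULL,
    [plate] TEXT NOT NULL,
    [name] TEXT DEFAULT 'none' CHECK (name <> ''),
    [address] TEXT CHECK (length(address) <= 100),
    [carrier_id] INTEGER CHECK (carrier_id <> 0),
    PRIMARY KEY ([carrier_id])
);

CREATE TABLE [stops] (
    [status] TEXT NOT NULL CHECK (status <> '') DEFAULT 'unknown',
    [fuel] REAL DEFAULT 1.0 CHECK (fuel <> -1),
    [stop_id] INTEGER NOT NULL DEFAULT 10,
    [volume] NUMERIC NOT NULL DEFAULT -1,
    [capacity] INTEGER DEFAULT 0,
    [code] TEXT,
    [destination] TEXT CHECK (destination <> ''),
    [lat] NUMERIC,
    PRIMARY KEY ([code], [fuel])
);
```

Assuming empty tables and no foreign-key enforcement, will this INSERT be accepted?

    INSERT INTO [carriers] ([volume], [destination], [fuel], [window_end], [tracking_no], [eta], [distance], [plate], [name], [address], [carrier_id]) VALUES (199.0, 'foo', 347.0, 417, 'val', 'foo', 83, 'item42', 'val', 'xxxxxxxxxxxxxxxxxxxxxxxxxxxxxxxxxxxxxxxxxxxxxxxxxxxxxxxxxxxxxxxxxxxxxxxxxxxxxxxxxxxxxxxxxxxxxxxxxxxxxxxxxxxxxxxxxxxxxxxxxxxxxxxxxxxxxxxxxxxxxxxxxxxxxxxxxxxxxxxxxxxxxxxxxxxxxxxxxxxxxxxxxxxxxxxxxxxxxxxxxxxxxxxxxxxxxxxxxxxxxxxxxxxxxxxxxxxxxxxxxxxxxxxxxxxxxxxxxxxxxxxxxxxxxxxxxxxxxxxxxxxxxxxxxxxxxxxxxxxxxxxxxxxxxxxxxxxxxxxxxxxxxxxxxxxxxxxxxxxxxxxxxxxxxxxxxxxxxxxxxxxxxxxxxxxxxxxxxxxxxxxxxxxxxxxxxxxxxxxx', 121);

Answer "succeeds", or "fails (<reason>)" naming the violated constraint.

fails (CHECK on address)

The value 'xxxxxxxxxxxxxxxxxxxxxxxxxxxxxxxxxxxxxxxxxxxxxxxxxxxxxxxxxxxxxxxxxxxxxxxxxxxxxxxxxxxxxxxxxxxxxxxxxxxxxxxxxxxxxxxxxxxxxxxxxxxxxxxxxxxxxxxxxxxxxxxxxxxxxxxxxxxxxxxxxxxxxxxxxxxxxxxxxxxxxxxxxxxxxxxxxxxxxxxxxxxxxxxxxxxxxxxxxxxxxxxxxxxxxxxxxxxxxxxxxxxxxxxxxxxxxxxxxxxxxxxxxxxxxxxxxxxxxxxxxxxxxxxxxxxxxxxxxxxxxxxxxxxxxxxxxxxxxxxxxxxxxxxxxxxxxxxxxxxxxxxxxxxxxxxxxxxxxxxxxxxxxxxxxxxxxxxxxxxxxxxxxxxxxxxxxxxxxxxx' for address violates CHECK (length(address) <= 100).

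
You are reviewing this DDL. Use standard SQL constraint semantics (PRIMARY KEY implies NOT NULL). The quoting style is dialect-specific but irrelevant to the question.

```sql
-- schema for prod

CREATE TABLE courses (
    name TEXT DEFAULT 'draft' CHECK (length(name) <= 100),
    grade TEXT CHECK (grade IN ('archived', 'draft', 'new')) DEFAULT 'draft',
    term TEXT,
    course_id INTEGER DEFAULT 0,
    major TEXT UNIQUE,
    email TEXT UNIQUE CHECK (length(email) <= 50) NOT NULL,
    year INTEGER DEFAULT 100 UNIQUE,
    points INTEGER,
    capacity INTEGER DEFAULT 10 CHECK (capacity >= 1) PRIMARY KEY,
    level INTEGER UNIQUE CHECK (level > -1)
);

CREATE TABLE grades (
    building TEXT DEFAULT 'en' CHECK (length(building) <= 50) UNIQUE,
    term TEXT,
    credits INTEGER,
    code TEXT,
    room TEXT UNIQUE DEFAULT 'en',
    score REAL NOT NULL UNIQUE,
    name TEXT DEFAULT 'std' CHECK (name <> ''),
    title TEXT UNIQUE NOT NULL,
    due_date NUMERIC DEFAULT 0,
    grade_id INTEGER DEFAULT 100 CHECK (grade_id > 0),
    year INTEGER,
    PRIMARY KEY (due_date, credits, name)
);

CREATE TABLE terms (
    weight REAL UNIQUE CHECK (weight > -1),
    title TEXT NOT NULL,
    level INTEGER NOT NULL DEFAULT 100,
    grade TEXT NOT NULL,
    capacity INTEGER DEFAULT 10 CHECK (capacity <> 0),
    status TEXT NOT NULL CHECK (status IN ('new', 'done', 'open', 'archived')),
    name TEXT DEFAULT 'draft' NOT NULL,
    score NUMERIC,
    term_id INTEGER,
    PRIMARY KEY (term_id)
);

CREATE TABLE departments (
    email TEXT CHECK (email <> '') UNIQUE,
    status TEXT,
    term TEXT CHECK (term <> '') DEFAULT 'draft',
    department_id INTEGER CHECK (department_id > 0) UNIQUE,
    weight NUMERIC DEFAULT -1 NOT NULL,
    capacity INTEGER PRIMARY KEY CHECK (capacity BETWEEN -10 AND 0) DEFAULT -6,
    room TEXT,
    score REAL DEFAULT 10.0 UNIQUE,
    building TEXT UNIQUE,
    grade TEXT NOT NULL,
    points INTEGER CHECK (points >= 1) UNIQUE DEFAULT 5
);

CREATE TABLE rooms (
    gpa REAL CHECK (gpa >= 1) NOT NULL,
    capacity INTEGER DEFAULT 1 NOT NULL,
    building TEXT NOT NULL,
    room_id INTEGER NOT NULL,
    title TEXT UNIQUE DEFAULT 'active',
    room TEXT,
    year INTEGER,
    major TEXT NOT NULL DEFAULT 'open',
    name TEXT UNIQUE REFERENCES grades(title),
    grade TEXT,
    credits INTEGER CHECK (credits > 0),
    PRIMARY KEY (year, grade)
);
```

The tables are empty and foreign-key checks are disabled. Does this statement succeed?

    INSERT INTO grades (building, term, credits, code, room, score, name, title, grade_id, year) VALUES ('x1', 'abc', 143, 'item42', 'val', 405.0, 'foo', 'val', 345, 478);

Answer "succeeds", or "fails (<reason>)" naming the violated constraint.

succeeds

NOT NULL columns: credits is supplied; due_date defaults to 0; name is supplied; score is supplied; title is supplied.
CHECK constraints: 'x1' satisfies (length(building) <= 50); 'foo' satisfies (name <> ''); 345 satisfies (grade_id > 0).
No constraint is violated.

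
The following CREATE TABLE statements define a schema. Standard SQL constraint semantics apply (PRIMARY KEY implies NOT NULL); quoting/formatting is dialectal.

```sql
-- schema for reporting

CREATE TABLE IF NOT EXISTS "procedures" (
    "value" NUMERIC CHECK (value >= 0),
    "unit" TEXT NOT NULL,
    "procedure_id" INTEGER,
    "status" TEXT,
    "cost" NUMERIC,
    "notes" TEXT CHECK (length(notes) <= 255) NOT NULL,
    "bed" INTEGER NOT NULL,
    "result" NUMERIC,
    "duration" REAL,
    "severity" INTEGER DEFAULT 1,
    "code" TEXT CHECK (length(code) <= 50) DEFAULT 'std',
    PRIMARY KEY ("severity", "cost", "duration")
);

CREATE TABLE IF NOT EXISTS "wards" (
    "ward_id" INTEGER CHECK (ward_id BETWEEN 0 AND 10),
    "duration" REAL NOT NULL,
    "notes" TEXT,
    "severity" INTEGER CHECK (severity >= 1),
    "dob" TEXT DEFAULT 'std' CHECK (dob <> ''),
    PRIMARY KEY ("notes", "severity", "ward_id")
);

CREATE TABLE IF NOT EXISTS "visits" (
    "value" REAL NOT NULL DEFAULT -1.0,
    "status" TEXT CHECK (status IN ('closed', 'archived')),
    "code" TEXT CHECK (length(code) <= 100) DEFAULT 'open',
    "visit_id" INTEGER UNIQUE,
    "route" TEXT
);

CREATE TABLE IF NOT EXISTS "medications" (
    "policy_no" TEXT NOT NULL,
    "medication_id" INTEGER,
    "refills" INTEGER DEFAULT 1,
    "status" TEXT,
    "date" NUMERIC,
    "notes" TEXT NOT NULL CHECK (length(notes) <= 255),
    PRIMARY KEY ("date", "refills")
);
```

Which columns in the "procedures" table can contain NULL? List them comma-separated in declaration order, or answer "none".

- value: CHECK does not forbid NULL (a CHECK constraint passes when its expression is NULL) → nullable.
- unit: declared NOT NULL → not nullable.
- procedure_id: no NOT NULL constraint applies → nullable.
- status: no NOT NULL constraint applies → nullable.
- cost: part of the PRIMARY KEY, which implies NOT NULL → not nullable.
- notes: declared NOT NULL → not nullable.
- bed: declared NOT NULL → not nullable.
- result: no NOT NULL constraint applies → nullable.
- duration: part of the PRIMARY KEY, which implies NOT NULL → not nullable.
- severity: part of the PRIMARY KEY, which implies NOT NULL → not nullable.
- code: CHECK does not forbid NULL (a CHECK constraint passes when its expression is NULL) → nullable.

value, procedure_id, status, result, code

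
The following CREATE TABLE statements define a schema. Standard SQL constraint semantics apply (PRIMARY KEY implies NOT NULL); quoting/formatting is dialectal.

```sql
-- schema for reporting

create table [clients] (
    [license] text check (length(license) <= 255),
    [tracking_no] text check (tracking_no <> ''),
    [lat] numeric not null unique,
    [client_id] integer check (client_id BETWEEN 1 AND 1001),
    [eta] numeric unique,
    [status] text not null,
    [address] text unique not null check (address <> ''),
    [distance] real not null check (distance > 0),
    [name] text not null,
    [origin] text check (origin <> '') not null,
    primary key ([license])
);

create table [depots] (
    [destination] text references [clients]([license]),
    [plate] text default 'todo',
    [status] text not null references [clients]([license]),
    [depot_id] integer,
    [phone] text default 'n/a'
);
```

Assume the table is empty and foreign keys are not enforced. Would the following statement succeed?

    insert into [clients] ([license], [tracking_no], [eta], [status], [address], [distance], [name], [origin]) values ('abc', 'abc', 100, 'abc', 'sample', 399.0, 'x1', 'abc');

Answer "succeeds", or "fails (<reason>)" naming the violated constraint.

lat is omitted from the column list and has no DEFAULT, so it would receive NULL.
But lat is declared NOT NULL.

fails (NOT NULL on lat)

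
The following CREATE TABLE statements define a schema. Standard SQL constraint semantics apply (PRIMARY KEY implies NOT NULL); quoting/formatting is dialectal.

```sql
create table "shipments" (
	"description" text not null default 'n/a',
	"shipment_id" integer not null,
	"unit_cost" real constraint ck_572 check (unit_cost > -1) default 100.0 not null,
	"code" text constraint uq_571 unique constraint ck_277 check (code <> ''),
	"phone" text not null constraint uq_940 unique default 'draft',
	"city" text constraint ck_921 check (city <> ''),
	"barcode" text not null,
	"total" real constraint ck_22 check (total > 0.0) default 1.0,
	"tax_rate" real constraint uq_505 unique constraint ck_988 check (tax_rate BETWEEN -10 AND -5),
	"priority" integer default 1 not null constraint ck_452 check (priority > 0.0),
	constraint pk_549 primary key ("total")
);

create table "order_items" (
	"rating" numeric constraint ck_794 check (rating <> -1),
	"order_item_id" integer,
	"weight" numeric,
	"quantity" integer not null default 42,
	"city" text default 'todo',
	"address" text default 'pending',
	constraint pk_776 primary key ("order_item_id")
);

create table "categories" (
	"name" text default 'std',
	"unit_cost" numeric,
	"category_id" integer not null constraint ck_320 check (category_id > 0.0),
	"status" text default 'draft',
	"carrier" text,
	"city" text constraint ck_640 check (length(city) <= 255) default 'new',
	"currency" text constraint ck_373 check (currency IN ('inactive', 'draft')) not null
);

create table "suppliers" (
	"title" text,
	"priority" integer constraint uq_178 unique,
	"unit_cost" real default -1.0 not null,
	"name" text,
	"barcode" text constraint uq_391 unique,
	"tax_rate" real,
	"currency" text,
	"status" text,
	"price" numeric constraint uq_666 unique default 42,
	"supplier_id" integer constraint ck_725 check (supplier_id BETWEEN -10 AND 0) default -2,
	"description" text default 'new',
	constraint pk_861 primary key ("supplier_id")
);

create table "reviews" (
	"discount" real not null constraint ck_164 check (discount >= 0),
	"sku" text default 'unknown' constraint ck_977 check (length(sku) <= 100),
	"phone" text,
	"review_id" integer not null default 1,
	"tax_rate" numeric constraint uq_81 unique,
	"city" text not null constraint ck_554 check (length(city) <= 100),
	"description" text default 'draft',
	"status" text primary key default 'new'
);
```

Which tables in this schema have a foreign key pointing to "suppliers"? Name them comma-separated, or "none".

none

No REFERENCES clause anywhere in the schema names suppliers.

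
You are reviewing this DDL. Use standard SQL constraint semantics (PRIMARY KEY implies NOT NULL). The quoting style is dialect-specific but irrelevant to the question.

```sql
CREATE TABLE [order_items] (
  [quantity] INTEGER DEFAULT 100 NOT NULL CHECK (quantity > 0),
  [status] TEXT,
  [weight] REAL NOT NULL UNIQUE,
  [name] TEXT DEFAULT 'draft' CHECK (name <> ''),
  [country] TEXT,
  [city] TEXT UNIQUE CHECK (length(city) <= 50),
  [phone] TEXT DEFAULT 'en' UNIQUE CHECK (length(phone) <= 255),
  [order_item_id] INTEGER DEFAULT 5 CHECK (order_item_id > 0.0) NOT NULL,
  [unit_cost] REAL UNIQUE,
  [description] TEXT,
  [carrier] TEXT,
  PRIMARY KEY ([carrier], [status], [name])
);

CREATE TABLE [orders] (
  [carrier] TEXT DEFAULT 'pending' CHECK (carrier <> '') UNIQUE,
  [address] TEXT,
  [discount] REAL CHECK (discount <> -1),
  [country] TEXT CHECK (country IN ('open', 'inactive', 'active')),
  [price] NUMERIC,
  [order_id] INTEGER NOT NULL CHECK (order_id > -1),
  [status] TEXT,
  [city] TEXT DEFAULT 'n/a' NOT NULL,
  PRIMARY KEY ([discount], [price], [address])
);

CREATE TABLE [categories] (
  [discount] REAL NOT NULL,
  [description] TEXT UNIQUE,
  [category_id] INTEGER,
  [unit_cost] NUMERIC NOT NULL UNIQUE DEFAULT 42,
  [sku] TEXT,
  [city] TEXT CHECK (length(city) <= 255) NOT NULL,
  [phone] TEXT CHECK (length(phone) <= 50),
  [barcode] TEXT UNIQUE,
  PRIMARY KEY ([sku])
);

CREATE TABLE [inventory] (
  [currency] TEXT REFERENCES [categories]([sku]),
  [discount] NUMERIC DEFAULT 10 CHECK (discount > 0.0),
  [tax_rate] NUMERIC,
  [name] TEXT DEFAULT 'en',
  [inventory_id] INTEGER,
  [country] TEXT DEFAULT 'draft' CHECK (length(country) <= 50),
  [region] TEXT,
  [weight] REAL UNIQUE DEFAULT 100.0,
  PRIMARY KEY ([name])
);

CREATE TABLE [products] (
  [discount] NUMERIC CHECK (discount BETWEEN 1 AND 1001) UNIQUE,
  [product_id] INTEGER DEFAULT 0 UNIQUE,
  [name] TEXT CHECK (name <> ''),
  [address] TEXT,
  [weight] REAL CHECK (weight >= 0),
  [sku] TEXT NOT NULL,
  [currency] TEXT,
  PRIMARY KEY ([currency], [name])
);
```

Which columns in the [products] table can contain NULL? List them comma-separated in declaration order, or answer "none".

- discount: CHECK does not forbid NULL (a CHECK constraint passes when its expression is NULL) → nullable.
- product_id: UNIQUE does not imply NOT NULL → nullable.
- name: part of the PRIMARY KEY, which implies NOT NULL → not nullable.
- address: no NOT NULL constraint applies → nullable.
- weight: CHECK does not forbid NULL (a CHECK constraint passes when its expression is NULL) → nullable.
- sku: declared NOT NULL → not nullable.
- currency: part of the PRIMARY KEY, which implies NOT NULL → not nullable.

discount, product_id, address, weight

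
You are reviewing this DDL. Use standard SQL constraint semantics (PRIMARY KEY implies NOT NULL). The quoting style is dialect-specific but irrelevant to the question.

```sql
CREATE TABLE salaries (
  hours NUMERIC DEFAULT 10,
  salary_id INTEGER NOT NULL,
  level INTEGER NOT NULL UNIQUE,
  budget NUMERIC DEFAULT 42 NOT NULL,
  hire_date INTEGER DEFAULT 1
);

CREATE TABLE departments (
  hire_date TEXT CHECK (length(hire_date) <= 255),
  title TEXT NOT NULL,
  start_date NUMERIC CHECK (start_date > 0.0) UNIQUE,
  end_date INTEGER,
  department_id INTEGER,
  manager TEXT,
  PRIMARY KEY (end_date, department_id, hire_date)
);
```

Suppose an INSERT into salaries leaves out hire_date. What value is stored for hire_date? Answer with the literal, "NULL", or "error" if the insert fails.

hire_date has an explicit DEFAULT 1.
When the column is omitted from an INSERT, that default is used.

1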